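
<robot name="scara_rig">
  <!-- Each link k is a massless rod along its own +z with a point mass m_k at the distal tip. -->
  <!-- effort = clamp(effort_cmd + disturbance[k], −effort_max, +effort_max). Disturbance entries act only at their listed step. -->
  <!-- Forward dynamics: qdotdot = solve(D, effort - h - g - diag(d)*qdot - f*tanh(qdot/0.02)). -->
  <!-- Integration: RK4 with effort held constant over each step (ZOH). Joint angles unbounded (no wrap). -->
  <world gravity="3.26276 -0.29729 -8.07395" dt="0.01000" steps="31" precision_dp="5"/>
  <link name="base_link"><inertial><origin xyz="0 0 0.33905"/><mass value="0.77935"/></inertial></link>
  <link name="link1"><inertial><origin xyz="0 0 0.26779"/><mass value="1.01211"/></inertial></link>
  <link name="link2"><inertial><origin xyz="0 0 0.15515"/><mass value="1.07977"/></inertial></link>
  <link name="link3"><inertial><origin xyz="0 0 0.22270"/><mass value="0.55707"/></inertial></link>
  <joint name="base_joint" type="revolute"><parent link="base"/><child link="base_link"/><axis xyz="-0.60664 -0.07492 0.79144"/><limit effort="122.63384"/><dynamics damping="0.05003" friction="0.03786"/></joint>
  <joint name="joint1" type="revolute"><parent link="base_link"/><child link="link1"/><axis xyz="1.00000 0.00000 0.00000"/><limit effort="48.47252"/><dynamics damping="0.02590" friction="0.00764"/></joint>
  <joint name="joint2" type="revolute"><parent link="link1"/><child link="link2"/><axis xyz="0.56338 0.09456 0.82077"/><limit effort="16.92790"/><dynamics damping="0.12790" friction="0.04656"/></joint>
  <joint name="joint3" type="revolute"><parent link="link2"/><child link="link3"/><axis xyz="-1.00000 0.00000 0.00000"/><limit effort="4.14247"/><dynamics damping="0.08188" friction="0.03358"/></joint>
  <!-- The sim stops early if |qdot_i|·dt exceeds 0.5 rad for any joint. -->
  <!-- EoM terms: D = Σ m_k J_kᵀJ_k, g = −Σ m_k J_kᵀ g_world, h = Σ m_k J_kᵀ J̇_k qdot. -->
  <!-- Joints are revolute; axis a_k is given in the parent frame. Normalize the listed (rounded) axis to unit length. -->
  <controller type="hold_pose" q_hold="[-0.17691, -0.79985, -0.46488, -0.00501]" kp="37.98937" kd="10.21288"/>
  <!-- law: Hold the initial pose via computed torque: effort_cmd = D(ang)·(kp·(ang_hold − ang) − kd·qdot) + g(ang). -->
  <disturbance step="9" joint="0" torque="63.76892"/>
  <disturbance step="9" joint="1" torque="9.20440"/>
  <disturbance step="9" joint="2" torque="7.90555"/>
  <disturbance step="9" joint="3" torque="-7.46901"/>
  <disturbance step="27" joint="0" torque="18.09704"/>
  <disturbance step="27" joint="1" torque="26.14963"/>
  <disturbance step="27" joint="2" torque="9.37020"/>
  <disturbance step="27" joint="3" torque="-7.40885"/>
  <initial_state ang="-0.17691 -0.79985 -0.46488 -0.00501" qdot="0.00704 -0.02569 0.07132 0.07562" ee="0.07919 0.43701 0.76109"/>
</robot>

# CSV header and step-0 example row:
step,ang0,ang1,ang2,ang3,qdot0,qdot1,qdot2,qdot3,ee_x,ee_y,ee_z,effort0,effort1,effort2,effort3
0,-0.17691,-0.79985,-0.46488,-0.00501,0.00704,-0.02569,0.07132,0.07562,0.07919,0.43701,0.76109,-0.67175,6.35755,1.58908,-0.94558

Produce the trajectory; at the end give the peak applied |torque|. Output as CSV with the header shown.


step,ang0,ang1,ang2,ang3,qdot0,qdot1,qdot2,qdot3,ee_x,ee_y,ee_z,effort0,effort1,effort2,effort3
1,-0.17682,-0.79997,-0.46491,-0.00471,0.00594,-0.02293,0.05745,0.06064,0.07919,0.43715,0.76095,-0.66147,6.34947,1.58731,-0.94369
2,-0.17675,-0.80008,-0.46503,-0.00452,0.00475,-0.02176,0.05446,0.05360,0.07919,0.43726,0.76083,-0.65185,6.34173,1.58553,-0.94214
3,-0.17668,-0.80017,-0.46516,-0.00439,0.00367,-0.02095,0.05426,0.04912,0.07918,0.43737,0.76073,-0.64287,6.33434,1.58382,-0.94073
4,-0.17663,-0.80026,-0.46528,-0.00430,0.00272,-0.02019,0.05489,0.04585,0.07918,0.43745,0.76063,-0.63449,6.32728,1.58217,-0.93943
5,-0.17658,-0.80034,-0.46540,-0.00424,0.00191,-0.01942,0.05570,0.04329,0.07918,0.43753,0.76055,-0.62667,6.32055,1.58061,-0.93822
6,-0.17654,-0.80041,-0.46551,-0.00419,0.00122,-0.01861,0.05650,0.04123,0.07918,0.43760,0.76048,-0.61937,6.31413,1.57912,-0.93709
7,-0.17651,-0.80047,-0.46561,-0.00417,0.00063,-0.01778,0.05721,0.03955,0.07918,0.43766,0.76042,-0.61255,6.30802,1.57771,-0.93603
8,-0.17649,-0.80053,-0.46571,-0.00416,0.00013,-0.01695,0.05784,0.03816,0.07918,0.43771,0.76037,-0.60618,6.30221,1.57637,-0.93504
9,-0.17647,-0.80058,-0.46580,-0.00417,-0.00030,-0.01613,0.05839,0.03702,0.07918,0.43775,0.76033,63.16870,15.50109,9.48065,-4.14247
10,-0.16673,-0.79454,-0.42971,0.02807,1.97476,1.34233,6.51011,6.01245,0.07583,0.43961,0.76138,-7.24008,5.32949,0.80317,-0.58659
11,-0.14739,-0.77860,-0.38652,0.07419,1.87799,1.77106,2.53875,3.44760,0.06870,0.44293,0.76326,-6.80541,5.40182,0.92370,-0.60304
12,-0.12933,-0.76037,-0.37135,0.10136,1.72816,1.83649,0.71964,2.11543,0.06185,0.44568,0.76491,-6.38689,5.45461,0.98596,-0.61498
13,-0.11286,-0.74239,-0.36860,0.11860,1.55869,1.72705,0.00727,1.42782,0.05558,0.44797,0.76643,-5.98518,5.49187,1.02242,-0.62565
14,-0.09813,-0.72597,-0.36992,0.13077,1.38246,1.53663,-0.15555,1.07061,0.04998,0.44987,0.76782,-5.60114,5.51709,1.04741,-0.63691
15,-0.08518,-0.71169,-0.37114,0.14044,1.20779,1.31914,-0.08690,0.86591,0.04500,0.45144,0.76911,-5.23552,5.53334,1.06784,-0.64915
16,-0.07392,-0.69949,-0.37174,0.14818,1.04453,1.12080,-0.03530,0.68429,0.04063,0.45273,0.77028,-4.88874,5.54294,1.08883,-0.66206
17,-0.06423,-0.68918,-0.37196,0.15418,0.89589,0.95385,-0.06572,0.49043,0.03682,0.45377,0.77135,-4.56076,5.54780,1.11149,-0.67530
18,-0.05598,-0.68050,-0.37226,0.15849,0.75701,0.79667,-0.06969,0.33571,0.03355,0.45461,0.77233,-4.25128,5.54944,1.13319,-0.68862
19,-0.04907,-0.67333,-0.37257,0.16138,0.62889,0.65399,-0.07610,0.20229,0.03077,0.45526,0.77320,-3.95990,5.54920,1.15439,-0.70188
20,-0.04339,-0.66752,-0.37292,0.16305,0.51106,0.52442,-0.08231,0.08859,0.02845,0.45576,0.77399,-3.68610,5.54813,1.17495,-0.71494
21,-0.03884,-0.66297,-0.37324,0.16374,0.40301,0.40612,-0.07883,0.00049,0.02656,0.45612,0.77468,-3.42925,5.54710,1.19482,-0.72830
22,-0.03533,-0.65954,-0.37340,0.16378,0.30620,0.30447,-0.08374,-0.06233,0.02506,0.45638,0.77527,-3.18877,5.54670,1.21510,-0.74355
23,-0.03274,-0.65710,-0.37343,0.16338,0.21771,0.21020,-0.06715,-0.09761,0.02392,0.45654,0.77576,-2.96378,5.54736,1.23441,-0.75923
24,-0.03099,-0.65556,-0.37322,0.16276,0.13731,0.12346,-0.03189,-0.10693,0.02312,0.45663,0.77614,-2.75349,5.54940,1.25289,-0.77556
25,-0.03001,-0.65483,-0.37277,0.16201,0.06553,0.04877,-0.01521,-0.11974,0.02262,0.45665,0.77642,-2.55717,5.55280,1.27065,-0.79109
26,-0.02970,-0.65477,-0.37228,0.16109,0.00232,-0.01412,-0.01587,-0.13556,0.02240,0.45662,0.77661,-2.37525,5.55748,1.28767,-0.80578
27,-0.02997,-0.65528,-0.37188,0.16002,-0.05135,-0.06471,-0.02818,-0.14894,0.02242,0.45654,0.77671,15.88600,31.71254,10.67385,-4.14247
28,-0.02370,-0.64903,-0.34276,0.18845,1.34483,1.46810,5.02759,5.35750,0.01986,0.45656,0.77752,-3.92771,2.82875,0.37960,-0.47433
29,-0.01053,-0.63249,-0.31137,0.22955,1.27051,1.75772,1.70503,3.11544,0.01480,0.45647,0.77909,-3.62900,2.98788,0.49440,-0.49654
30,0.00153,-0.61495,-0.30217,0.25446,1.13296,1.71488,0.32421,1.97275,0.01052,0.45617,0.78064,-3.34549,3.12766,0.56861,-0.51584
31,0.01207,-0.59866,-0.30175,0.27087,0.96637,1.51250,-0.08168,1.39514,0.00698,0.45575,0.78213,,,,
# max |effort| (N·m): 63.16870


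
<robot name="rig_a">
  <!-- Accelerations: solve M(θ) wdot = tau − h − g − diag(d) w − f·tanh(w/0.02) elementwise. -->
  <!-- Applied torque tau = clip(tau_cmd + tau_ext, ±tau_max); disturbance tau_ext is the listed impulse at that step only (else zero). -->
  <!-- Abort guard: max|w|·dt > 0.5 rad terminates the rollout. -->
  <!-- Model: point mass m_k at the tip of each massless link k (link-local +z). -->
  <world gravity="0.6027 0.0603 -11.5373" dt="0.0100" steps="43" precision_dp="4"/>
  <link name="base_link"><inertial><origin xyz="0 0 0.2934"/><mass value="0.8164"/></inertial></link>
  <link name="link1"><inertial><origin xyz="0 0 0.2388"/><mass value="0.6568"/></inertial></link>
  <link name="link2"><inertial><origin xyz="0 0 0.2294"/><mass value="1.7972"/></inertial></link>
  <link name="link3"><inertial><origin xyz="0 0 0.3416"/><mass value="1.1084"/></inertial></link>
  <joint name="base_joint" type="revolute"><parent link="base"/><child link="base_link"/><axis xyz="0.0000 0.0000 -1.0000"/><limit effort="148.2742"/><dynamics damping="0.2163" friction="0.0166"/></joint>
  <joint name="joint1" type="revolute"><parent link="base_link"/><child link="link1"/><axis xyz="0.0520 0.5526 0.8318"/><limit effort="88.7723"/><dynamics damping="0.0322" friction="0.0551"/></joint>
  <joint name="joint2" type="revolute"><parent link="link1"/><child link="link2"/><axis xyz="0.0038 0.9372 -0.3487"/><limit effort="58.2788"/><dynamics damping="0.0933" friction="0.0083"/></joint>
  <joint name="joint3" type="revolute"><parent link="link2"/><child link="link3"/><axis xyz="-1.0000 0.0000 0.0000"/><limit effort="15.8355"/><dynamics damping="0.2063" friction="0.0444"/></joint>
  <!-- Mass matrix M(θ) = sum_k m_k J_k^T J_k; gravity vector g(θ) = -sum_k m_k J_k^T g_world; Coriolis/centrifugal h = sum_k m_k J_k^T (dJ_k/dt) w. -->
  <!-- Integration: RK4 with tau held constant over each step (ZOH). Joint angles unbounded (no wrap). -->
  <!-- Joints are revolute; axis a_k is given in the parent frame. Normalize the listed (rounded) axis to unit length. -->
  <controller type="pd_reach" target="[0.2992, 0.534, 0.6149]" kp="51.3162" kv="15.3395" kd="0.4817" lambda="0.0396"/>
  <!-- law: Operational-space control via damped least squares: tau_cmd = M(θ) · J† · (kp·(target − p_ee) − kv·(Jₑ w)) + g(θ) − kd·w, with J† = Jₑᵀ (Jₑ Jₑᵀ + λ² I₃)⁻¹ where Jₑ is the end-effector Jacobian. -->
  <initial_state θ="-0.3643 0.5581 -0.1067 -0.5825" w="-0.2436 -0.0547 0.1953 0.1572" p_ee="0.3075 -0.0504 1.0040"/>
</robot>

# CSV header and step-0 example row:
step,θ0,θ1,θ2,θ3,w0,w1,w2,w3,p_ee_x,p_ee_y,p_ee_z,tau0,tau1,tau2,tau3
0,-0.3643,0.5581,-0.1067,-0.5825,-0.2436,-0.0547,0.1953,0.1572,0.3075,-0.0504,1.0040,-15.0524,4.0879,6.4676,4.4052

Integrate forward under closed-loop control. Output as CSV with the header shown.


step,θ0,θ1,θ2,θ3,w0,w1,w2,w3,p_ee_x,p_ee_y,p_ee_z,tau0,tau1,tau2,tau3
1,-0.3787,0.5548,-0.1057,-0.5865,-2.6004,-0.6072,0.0372,-0.9457,0.3078,-0.0477,1.0035,-11.7931,2.6869,4.9189,4.5671
2,-0.4127,0.5465,-0.1050,-0.5995,-4.1893,-1.0892,0.1438,-1.6410,0.3084,-0.0426,1.0020,-9.1656,1.7619,3.5824,4.3838
3,-0.4600,0.5341,-0.1031,-0.6179,-5.2478,-1.3936,0.2651,-2.0423,0.3091,-0.0357,0.9997,-7.0341,1.0335,2.4507,4.0468
4,-0.5158,0.5196,-0.1002,-0.6393,-5.9121,-1.5303,0.3457,-2.2445,0.3099,-0.0272,0.9969,-5.3245,0.4021,1.5090,3.6648
5,-0.5768,0.5044,-0.0968,-0.6621,-6.2752,-1.5306,0.3753,-2.3193,0.3108,-0.0174,0.9938,-3.9776,-0.1694,0.7422,3.3001
6,-0.6402,0.4896,-0.0932,-0.6853,-6.4071,-1.4284,0.3576,-2.3187,0.3117,-0.0067,0.9903,-2.9372,-0.6912,0.1340,2.9863
7,-0.7041,0.4762,-0.0899,-0.7083,-6.3640,-1.2557,0.3030,-2.2789,0.3125,0.0047,0.9866,-2.1494,-1.1616,-0.3336,2.7386
8,-0.7669,0.4648,-0.0873,-0.7308,-6.1920,-1.0402,0.2243,-2.2238,0.3134,0.0167,0.9826,-1.5641,-1.5754,-0.6803,2.5604
9,-0.8275,0.4556,-0.0855,-0.7527,-5.9294,-0.8043,0.1340,-2.1676,0.3142,0.0291,0.9784,-1.1362,-1.9297,-0.9263,2.4484
10,-0.8852,0.4487,-0.0846,-0.7741,-5.6068,-0.5645,0.0423,-2.1176,0.3150,0.0417,0.9739,-0.8272,-2.2254,-1.0913,2.3951
11,-0.9394,0.4442,-0.0845,-0.7951,-5.2478,-0.3352,-0.0379,-2.0771,0.3157,0.0544,0.9692,-0.6063,-2.4634,-1.1947,2.3916
12,-0.9900,0.4419,-0.0852,-0.8157,-4.8701,-0.1211,-0.1042,-2.0451,0.3164,0.0672,0.9642,-0.4484,-2.6538,-1.2525,2.4283
13,-1.0368,0.4417,-0.0865,-0.8360,-4.4886,0.0719,-0.1520,-2.0211,0.3170,0.0800,0.9589,-0.3336,-2.8006,-1.2768,2.4968
14,-1.0798,0.4432,-0.0880,-0.8561,-4.1160,0.2277,-0.1585,-2.0073,0.3175,0.0927,0.9534,-0.2486,-2.8877,-1.2801,2.5910
15,-1.1191,0.4462,-0.0897,-0.8761,-3.7481,0.3872,-0.1804,-1.9877,0.3179,0.1053,0.9476,-0.1814,-2.9876,-1.2710,2.6974
16,-1.1548,0.4509,-0.0915,-0.8959,-3.3910,0.5387,-0.2006,-1.9645,0.3181,0.1178,0.9416,-0.1252,-3.0917,-1.2568,2.8129
17,-1.1869,0.4569,-0.0936,-0.9154,-3.0484,0.6786,-0.2136,-1.9376,0.3183,0.1301,0.9353,-0.0751,-3.1999,-1.2433,2.9339
18,-1.2158,0.4644,-0.0957,-0.9346,-2.7220,0.8062,-0.2178,-1.9062,0.3183,0.1423,0.9289,-0.0278,-3.3147,-1.2347,3.0569
19,-1.2414,0.4730,-0.0979,-0.9535,-2.4129,0.9221,-0.2132,-1.8698,0.3182,0.1543,0.9222,0.0187,-3.4387,-1.2340,3.1791
20,-1.2641,0.4827,-0.0999,-0.9720,-2.1216,1.0269,-0.2004,-1.8279,0.3179,0.1661,0.9155,0.0657,-3.5739,-1.2434,3.2982
21,-1.2839,0.4935,-0.1018,-0.9900,-1.8482,1.1216,-0.1804,-1.7806,0.3175,0.1777,0.9085,0.1137,-3.7215,-1.2642,3.4125
22,-1.3011,0.5051,-0.1034,-1.0075,-1.5926,1.2068,-0.1540,-1.7279,0.3170,0.1891,0.9015,0.1628,-3.8815,-1.2968,3.5206
23,-1.3158,0.5176,-0.1048,-1.0245,-1.3547,1.2830,-0.1223,-1.6703,0.3163,0.2002,0.8945,0.2128,-4.0534,-1.3412,3.6217
24,-1.3282,0.5307,-0.1058,-1.0409,-1.1340,1.3507,-0.0861,-1.6084,0.3156,0.2112,0.8873,0.2632,-4.2361,-1.3970,3.7150
25,-1.3385,0.5445,-0.1065,-1.0567,-0.9302,1.4104,-0.0464,-1.5427,0.3147,0.2219,0.8802,0.3134,-4.4278,-1.4632,3.8003
26,-1.3469,0.5589,-0.1067,-1.0718,-0.7427,1.4629,-0.0050,-1.4739,0.3138,0.2323,0.8730,0.3631,-4.6278,-1.5389,3.8772
27,-1.3534,0.5737,-0.1066,-1.0861,-0.5706,1.5107,0.0333,-1.4020,0.3128,0.2425,0.8659,0.4122,-4.8379,-1.6222,3.9457
28,-1.3584,0.5891,-0.1061,-1.0998,-0.4138,1.5509,0.0732,-1.3289,0.3117,0.2524,0.8588,0.4594,-5.0496,-1.7119,4.0064
29,-1.3618,0.6047,-0.1051,-1.1127,-0.2714,1.5831,0.1155,-1.2553,0.3105,0.2621,0.8517,0.5036,-5.2596,-1.8069,4.0597
30,-1.3638,0.6207,-0.1037,-1.1249,-0.1424,1.6083,0.1587,-1.1816,0.3093,0.2716,0.8447,0.5444,-5.4671,-1.9060,4.1057
31,-1.3647,0.6369,-0.1019,-1.1363,-0.0261,1.6271,0.2020,-1.1083,0.3080,0.2807,0.8378,0.5816,-5.6709,-2.0083,4.1447
32,-1.3644,0.6532,-0.0997,-1.1471,0.0755,1.6383,0.2448,-1.0375,0.3068,0.2896,0.8309,0.6198,-5.8688,-2.1126,4.1780
33,-1.3632,0.6696,-0.0971,-1.1571,0.1664,1.6445,0.2859,-0.9677,0.3055,0.2983,0.8242,0.6542,-6.0611,-2.2179,4.2051
34,-1.3611,0.6861,-0.0940,-1.1664,0.2481,1.6463,0.3249,-0.8992,0.3042,0.3067,0.8176,0.6831,-6.2468,-2.3235,4.2262
35,-1.3583,0.7025,-0.0906,-1.1751,0.3211,1.6439,0.3617,-0.8323,0.3029,0.3148,0.8110,0.7067,-6.4246,-2.4284,4.2421
36,-1.3547,0.7189,-0.0868,-1.1831,0.3859,1.6375,0.3960,-0.7674,0.3016,0.3227,0.8046,0.7251,-6.5937,-2.5320,4.2532
37,-1.3506,0.7352,-0.0827,-1.1905,0.4430,1.6273,0.4278,-0.7048,0.3004,0.3304,0.7984,0.7385,-6.7535,-2.6338,4.2601
38,-1.3459,0.7515,-0.0783,-1.1972,0.4931,1.6137,0.4570,-0.6447,0.2991,0.3377,0.7922,0.7471,-6.9034,-2.7332,4.2632
39,-1.3408,0.7675,-0.0736,-1.2034,0.5367,1.5969,0.4835,-0.5873,0.2979,0.3449,0.7862,0.7511,-7.0434,-2.8299,4.2630
40,-1.3352,0.7834,-0.0686,-1.2090,0.5743,1.5773,0.5073,-0.5327,0.2968,0.3518,0.7803,0.7508,-7.1732,-2.9237,4.2598
41,-1.3293,0.7990,-0.0634,-1.2140,0.6065,1.5551,0.5284,-0.4809,0.2956,0.3585,0.7746,0.7463,-7.2930,-3.0142,4.2541
42,-1.3231,0.8145,-0.0581,-1.2186,0.6337,1.5308,0.5468,-0.4318,0.2945,0.3649,0.7690,0.7381,-7.4028,-3.1013,4.2460
43,-1.3167,0.8297,-0.0525,-1.2227,0.6564,1.5044,0.5626,-0.3856,0.2935,0.3712,0.7635,,,,


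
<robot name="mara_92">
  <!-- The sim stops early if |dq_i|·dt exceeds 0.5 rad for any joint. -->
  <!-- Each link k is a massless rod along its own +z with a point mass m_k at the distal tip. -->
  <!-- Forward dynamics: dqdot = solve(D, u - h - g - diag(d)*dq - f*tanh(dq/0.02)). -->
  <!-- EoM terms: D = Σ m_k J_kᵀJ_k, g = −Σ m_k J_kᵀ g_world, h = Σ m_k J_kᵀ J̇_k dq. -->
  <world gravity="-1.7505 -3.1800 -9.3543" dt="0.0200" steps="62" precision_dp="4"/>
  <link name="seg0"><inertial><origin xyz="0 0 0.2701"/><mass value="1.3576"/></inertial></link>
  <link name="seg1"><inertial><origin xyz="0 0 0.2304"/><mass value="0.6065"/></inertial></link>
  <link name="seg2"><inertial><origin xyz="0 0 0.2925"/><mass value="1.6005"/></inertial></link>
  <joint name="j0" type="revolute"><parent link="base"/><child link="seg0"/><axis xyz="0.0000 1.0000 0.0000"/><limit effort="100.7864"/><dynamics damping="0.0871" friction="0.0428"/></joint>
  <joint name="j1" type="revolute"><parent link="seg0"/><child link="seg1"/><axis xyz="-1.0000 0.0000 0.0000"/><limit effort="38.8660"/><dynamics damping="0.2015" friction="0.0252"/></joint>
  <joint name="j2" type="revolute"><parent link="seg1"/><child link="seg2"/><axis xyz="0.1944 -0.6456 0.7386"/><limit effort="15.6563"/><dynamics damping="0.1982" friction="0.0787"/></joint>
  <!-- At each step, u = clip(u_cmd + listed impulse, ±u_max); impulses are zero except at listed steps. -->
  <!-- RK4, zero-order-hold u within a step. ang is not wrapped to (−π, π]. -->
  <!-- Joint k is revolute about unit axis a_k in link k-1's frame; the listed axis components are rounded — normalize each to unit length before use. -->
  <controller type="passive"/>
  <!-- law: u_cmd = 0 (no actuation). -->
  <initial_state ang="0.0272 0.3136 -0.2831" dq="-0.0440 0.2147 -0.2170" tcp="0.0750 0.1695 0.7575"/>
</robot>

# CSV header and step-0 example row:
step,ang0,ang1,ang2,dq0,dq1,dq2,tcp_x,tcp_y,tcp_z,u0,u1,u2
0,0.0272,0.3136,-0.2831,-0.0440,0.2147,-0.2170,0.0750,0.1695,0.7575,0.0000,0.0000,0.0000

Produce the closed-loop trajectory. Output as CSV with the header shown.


step,ang0,ang1,ang2,dq0,dq1,dq2,tcp_x,tcp_y,tcp_z,u0,u1,u2
1,0.0249,0.3178,-0.2928,-0.1810,0.2063,-0.7269,0.0751,0.1716,0.7565,0.0000,0.0000,0.0000
2,0.0201,0.3219,-0.3115,-0.2967,0.2077,-1.1292,0.0751,0.1736,0.7553,0.0000,0.0000,0.0000
3,0.0131,0.3262,-0.3375,-0.4002,0.2195,-1.4668,0.0748,0.1755,0.7539,0.0000,0.0000,0.0000
4,0.0041,0.3308,-0.3699,-0.4974,0.2419,-1.7686,0.0742,0.1774,0.7522,0.0000,0.0000,0.0000
5,-0.0068,0.3359,-0.4082,-0.5924,0.2759,-2.0537,0.0733,0.1793,0.7503,0.0000,0.0000,0.0000
6,-0.0196,0.3419,-0.4520,-0.6876,0.3229,-2.3342,0.0721,0.1810,0.7481,0.0000,0.0000,0.0000
7,-0.0343,0.3489,-0.5015,-0.7845,0.3848,-2.6176,0.0704,0.1827,0.7455,0.0000,0.0000,0.0000
8,-0.0510,0.3574,-0.5568,-0.8836,0.4643,-2.9080,0.0684,0.1843,0.7425,0.0000,0.0000,0.0000
9,-0.0696,0.3676,-0.6179,-0.9850,0.5641,-3.2068,0.0659,0.1858,0.7389,0.0000,0.0000,0.0000
10,-0.0904,0.3801,-0.6851,-1.0879,0.6877,-3.5137,0.0629,0.1871,0.7348,0.0000,0.0000,0.0000
11,-0.1132,0.3953,-0.7585,-1.1909,0.8383,-3.8270,0.0593,0.1882,0.7301,0.0000,0.0000,0.0000
12,-0.1380,0.4139,-0.8382,-1.2924,1.0194,-4.1438,0.0551,0.1890,0.7246,0.0000,0.0000,0.0000
13,-0.1648,0.4363,-0.9243,-1.3899,1.2337,-4.4606,0.0502,0.1895,0.7183,0.0000,0.0000,0.0000
14,-0.1935,0.4634,-1.0166,-1.4808,1.4832,-4.7732,0.0445,0.1897,0.7113,0.0000,0.0000,0.0000
15,-0.2240,0.4959,-1.1151,-1.5616,1.7678,-5.0761,0.0378,0.1896,0.7034,0.0000,0.0000,0.0000
16,-0.2559,0.5344,-1.2196,-1.6287,2.0840,-5.3626,0.0300,0.1891,0.6947,0.0000,0.0000,0.0000
17,-0.2890,0.5794,-1.3295,-1.6783,2.4228,-5.6223,0.0209,0.1883,0.6852,0.0000,0.0000,0.0000
18,-0.3229,0.6313,-1.4442,-1.7071,2.7661,-5.8390,0.0103,0.1872,0.6752,0.0000,0.0000,0.0000
19,-0.3572,0.6899,-1.5626,-1.7138,3.0840,-5.9867,-0.0021,0.1861,0.6648,0.0000,0.0000,0.0000
20,-0.3913,0.7542,-1.6829,-1.7025,3.3326,-6.0250,-0.0164,0.1850,0.6541,0.0000,0.0000,0.0000
21,-0.4252,0.8224,-1.8025,-1.6863,3.4595,-5.8991,-0.0330,0.1843,0.6435,0.0000,0.0000,0.0000
22,-0.4589,0.8915,-1.9174,-1.6905,3.4213,-5.5526,-0.0519,0.1845,0.6330,0.0000,0.0000,0.0000
23,-0.4932,0.9581,-2.0229,-1.7474,3.2114,-4.9606,-0.0733,0.1857,0.6225,0.0000,0.0000,0.0000
24,-0.5294,1.0191,-2.1144,-1.8819,2.8742,-4.1636,-0.0970,0.1881,0.6120,0.0000,0.0000,0.0000
25,-0.5690,1.0727,-2.1888,-2.0974,2.4828,-3.2597,-0.1229,0.1918,0.6009,0.0000,0.0000,0.0000
26,-0.6137,1.1184,-2.2448,-2.3788,2.0972,-2.3541,-0.1508,0.1965,0.5886,0.0000,0.0000,0.0000
27,-0.6645,1.1568,-2.2834,-2.7049,1.7432,-1.5162,-0.1805,0.2020,0.5748,0.0000,0.0000,0.0000
28,-0.7221,1.1884,-2.3061,-3.0580,1.4172,-0.7726,-0.2120,0.2078,0.5587,0.0000,0.0000,0.0000
29,-0.7869,1.2135,-2.3149,-3.4259,1.1008,-0.1213,-0.2452,0.2138,0.5401,0.0000,0.0000,0.0000
30,-0.8589,1.2329,-2.3131,-3.7760,0.8432,0.2583,-0.2800,0.2195,0.5183,0.0000,0.0000,0.0000
31,-0.9380,1.2468,-2.3045,-4.1308,0.5365,0.6092,-0.3163,0.2246,0.4929,0.0000,0.0000,0.0000
32,-1.0242,1.2538,-2.2884,-4.4878,0.1418,0.9975,-0.3541,0.2287,0.4634,0.0000,0.0000,0.0000
33,-1.1174,1.2519,-2.2645,-4.8302,-0.3408,1.3972,-0.3929,0.2316,0.4295,0.0000,0.0000,0.0000
34,-1.2172,1.2393,-2.2322,-5.1452,-0.9399,1.8473,-0.4323,0.2328,0.3907,0.0000,0.0000,0.0000
35,-1.3229,1.2135,-2.1902,-5.4138,-1.6683,2.3640,-0.4720,0.2321,0.3465,0.0000,0.0000,0.0000
36,-1.4333,1.1717,-2.1371,-5.6158,-2.5294,2.9673,-0.5113,0.2290,0.2967,0.0000,0.0000,0.0000
37,-1.5470,1.1115,-2.0708,-5.7316,-3.5150,3.6866,-0.5493,0.2231,0.2410,0.0000,0.0000,0.0000
38,-1.6619,1.0305,-1.9886,-5.7428,-4.5966,4.5590,-0.5852,0.2140,0.1791,0.0000,0.0000,0.0000
39,-1.7758,0.9274,-1.8872,-5.6314,-5.7110,5.6206,-0.6178,0.2016,0.1110,0.0000,0.0000,0.0000
40,-1.8862,0.8026,-1.7624,-5.3804,-6.7435,6.8940,-0.6460,0.1857,0.0368,0.0000,0.0000,0.0000
41,-1.9901,0.6593,-1.6100,-4.9791,-7.5237,8.3778,-0.6683,0.1660,-0.0435,0.0000,0.0000,0.0000
42,-2.0844,0.5046,-1.4261,-4.4332,-7.8599,10.0461,-0.6832,0.1426,-0.1296,0.0000,0.0000,0.0000
43,-2.1666,0.3489,-1.2073,-3.7769,-7.6133,11.8509,-0.6883,0.1150,-0.2207,0.0000,0.0000,0.0000
44,-2.2352,0.2042,-0.9518,-3.0900,-6.7658,13.6787,-0.6804,0.0827,-0.3151,0.0000,0.0000,0.0000
45,-2.2911,0.0815,-0.6623,-2.5440,-5.4433,15.1578,-0.6558,0.0457,-0.4092,0.0000,0.0000,0.0000
46,-2.3401,-0.0126,-0.3542,-2.4588,-3.9816,15.3178,-0.6112,0.0046,-0.4970,0.0000,0.0000,0.0000
47,-2.3945,-0.0811,-0.0667,-3.1016,-2.9934,13.0130,-0.5470,-0.0388,-0.5719,0.0000,0.0000,0.0000
48,-2.4673,-0.1383,0.1526,-4.2124,-2.8539,8.7279,-0.4681,-0.0820,-0.6309,0.0000,0.0000,0.0000
49,-2.5628,-0.1986,0.2810,-5.3044,-3.2067,4.1864,-0.3806,-0.1229,-0.6752,0.0000,0.0000,0.0000
50,-2.6780,-0.2661,0.3261,-6.1761,-3.5026,0.5186,-0.2882,-0.1603,-0.7068,0.0000,0.0000,0.0000
51,-2.8079,-0.3360,0.3120,-6.7747,-3.4199,-1.6915,-0.1927,-0.1931,-0.7267,0.0000,0.0000,0.0000
52,-2.9475,-0.4005,0.2662,-7.1480,-2.9835,-2.7199,-0.0953,-0.2203,-0.7350,0.0000,0.0000,0.0000
53,-3.0924,-0.4537,0.2092,-7.3109,-2.3046,-2.8629,0.0023,-0.2413,-0.7320,0.0000,0.0000,0.0000
54,-3.2387,-0.4919,0.1554,-7.2855,-1.5050,-2.4576,0.0988,-0.2554,-0.7184,0.0000,0.0000,0.0000
55,-3.3828,-0.5137,0.1125,-7.1076,-0.6799,-1.8105,0.1926,-0.2629,-0.6953,0.0000,0.0000,0.0000
56,-3.5222,-0.5194,0.0831,-6.8170,0.1056,-1.1350,0.2823,-0.2638,-0.6637,0.0000,0.0000,0.0000
57,-3.6550,-0.5101,0.0665,-6.4506,0.8076,-0.5467,0.3665,-0.2587,-0.6247,0.0000,0.0000,0.0000
58,-3.7800,-0.4878,0.0604,-6.0376,1.4033,-0.0750,0.4441,-0.2482,-0.5796,0.0000,0.0000,0.0000
59,-3.8965,-0.4548,0.0619,-5.6261,1.8668,0.1635,0.5141,-0.2330,-0.5295,0.0000,0.0000,0.0000
60,-4.0050,-0.4139,0.0661,-5.2205,2.2036,0.2541,0.5758,-0.2139,-0.4760,0.0000,0.0000,0.0000
61,-4.1053,-0.3674,0.0721,-4.8081,2.4365,0.3493,0.6288,-0.1918,-0.4203,0.0000,0.0000,0.0000
62,-4.1974,-0.3171,0.0801,-4.3998,2.5777,0.4571,0.6731,-0.1677,-0.3637,,,


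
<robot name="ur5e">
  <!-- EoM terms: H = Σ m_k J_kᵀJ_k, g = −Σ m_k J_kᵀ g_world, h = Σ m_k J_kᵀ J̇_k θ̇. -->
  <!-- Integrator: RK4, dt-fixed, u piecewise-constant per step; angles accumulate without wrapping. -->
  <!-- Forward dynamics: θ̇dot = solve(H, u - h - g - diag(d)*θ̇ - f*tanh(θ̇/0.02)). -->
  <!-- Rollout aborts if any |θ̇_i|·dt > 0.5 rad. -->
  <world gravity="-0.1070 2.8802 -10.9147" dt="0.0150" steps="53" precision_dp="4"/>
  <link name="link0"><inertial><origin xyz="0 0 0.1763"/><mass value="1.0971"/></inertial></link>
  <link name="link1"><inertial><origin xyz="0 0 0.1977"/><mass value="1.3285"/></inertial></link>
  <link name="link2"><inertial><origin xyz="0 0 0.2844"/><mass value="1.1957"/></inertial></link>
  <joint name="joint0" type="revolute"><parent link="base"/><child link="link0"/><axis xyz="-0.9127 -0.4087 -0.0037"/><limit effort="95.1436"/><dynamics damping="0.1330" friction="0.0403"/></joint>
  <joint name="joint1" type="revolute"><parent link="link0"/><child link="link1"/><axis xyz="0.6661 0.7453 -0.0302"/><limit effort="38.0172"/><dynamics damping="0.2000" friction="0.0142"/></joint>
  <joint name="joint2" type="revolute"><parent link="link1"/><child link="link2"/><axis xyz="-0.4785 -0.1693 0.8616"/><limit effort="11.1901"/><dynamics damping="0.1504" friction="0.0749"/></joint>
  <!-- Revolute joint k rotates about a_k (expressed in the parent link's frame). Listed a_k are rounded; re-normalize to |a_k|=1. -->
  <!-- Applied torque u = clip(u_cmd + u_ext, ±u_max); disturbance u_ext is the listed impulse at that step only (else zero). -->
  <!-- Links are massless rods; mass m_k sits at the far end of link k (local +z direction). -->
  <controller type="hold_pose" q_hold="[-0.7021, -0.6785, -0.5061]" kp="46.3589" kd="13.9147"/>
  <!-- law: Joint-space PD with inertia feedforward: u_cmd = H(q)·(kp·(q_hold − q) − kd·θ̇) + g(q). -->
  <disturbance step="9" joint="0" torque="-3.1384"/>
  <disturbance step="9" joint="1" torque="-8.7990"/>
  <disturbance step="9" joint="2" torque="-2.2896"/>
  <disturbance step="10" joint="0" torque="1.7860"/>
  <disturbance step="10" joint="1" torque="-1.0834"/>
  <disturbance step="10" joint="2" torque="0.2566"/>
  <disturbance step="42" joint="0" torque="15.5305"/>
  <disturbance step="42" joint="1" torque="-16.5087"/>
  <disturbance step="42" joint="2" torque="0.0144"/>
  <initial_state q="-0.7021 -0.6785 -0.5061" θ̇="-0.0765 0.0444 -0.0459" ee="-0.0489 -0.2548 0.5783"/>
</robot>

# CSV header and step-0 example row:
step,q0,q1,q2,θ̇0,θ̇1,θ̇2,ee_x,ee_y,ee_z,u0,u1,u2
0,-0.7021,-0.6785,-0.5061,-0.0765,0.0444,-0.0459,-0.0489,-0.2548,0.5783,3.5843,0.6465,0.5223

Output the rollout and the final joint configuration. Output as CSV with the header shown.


step,q0,q1,q2,θ̇0,θ̇1,θ̇2,ee_x,ee_y,ee_z,u0,u1,u2
1,-0.7032,-0.6779,-0.5063,-0.0606,0.0361,-0.0254,-0.0484,-0.2556,0.5780,3.4348,0.7407,0.4980
2,-0.7040,-0.6775,-0.5064,-0.0443,0.0306,-0.0235,-0.0481,-0.2562,0.5778,3.3063,0.8216,0.4793
3,-0.7047,-0.6771,-0.5065,-0.0309,0.0259,-0.0223,-0.0478,-0.2567,0.5777,3.1962,0.8911,0.4634
4,-0.7051,-0.6767,-0.5065,-0.0201,0.0215,-0.0210,-0.0476,-0.2570,0.5776,3.1024,0.9506,0.4499
5,-0.7054,-0.6765,-0.5066,-0.0120,0.0172,-0.0191,-0.0474,-0.2573,0.5775,3.0233,1.0014,0.4385
6,-0.7056,-0.6763,-0.5066,-0.0060,0.0130,-0.0169,-0.0473,-0.2574,0.5774,2.9572,1.0447,0.4290
7,-0.7057,-0.6762,-0.5065,-0.0016,0.0091,-0.0148,-0.0472,-0.2575,0.5774,2.9020,1.0814,0.4210
8,-0.7058,-0.6761,-0.5065,0.0016,0.0057,-0.0130,-0.0472,-0.2576,0.5774,2.8558,1.1125,0.4143
9,-0.7058,-0.6761,-0.5064,0.0040,0.0028,-0.0113,-0.0472,-0.2576,0.5774,-0.3213,-7.6602,-1.8810
10,-0.7136,-0.6898,-0.5137,-1.0415,-1.8273,-0.9369,-0.0501,-0.2581,0.5758,5.2340,1.9763,1.1303
11,-0.7271,-0.7138,-0.5250,-0.7586,-1.3772,-0.5841,-0.0551,-0.2586,0.5731,2.9156,3.0429,0.7159
12,-0.7370,-0.7318,-0.5319,-0.5712,-1.0211,-0.3325,-0.0589,-0.2587,0.5712,2.8500,2.8013,0.6395
13,-0.7445,-0.7449,-0.5355,-0.4195,-0.7385,-0.1529,-0.0616,-0.2586,0.5698,2.7983,2.5988,0.5771
14,-0.7498,-0.7543,-0.5368,-0.2967,-0.5144,-0.0273,-0.0635,-0.2584,0.5689,2.7578,2.4286,0.5269
15,-0.7534,-0.7607,-0.5369,-0.1817,-0.3288,-0.0196,-0.0647,-0.2581,0.5683,2.7262,2.2851,0.4995
16,-0.7555,-0.7645,-0.5369,-0.0923,-0.1842,-0.0138,-0.0655,-0.2579,0.5680,2.7015,2.1638,0.4781
17,-0.7565,-0.7665,-0.5369,-0.0238,-0.0724,-0.0076,-0.0659,-0.2577,0.5679,2.6822,2.0609,0.4609
18,-0.7565,-0.7669,-0.5367,0.0228,0.0081,0.0077,-0.0661,-0.2576,0.5679,2.6749,1.9738,0.4474
19,-0.7559,-0.7664,-0.5366,0.0511,0.0604,0.0219,-0.0660,-0.2574,0.5680,2.6782,1.9045,0.4392
20,-0.7549,-0.7652,-0.5365,0.0719,0.0993,0.0313,-0.0659,-0.2573,0.5682,2.6821,1.8455,0.4332
21,-0.7537,-0.7634,-0.5363,0.0879,0.1286,0.0329,-0.0656,-0.2572,0.5684,2.6857,1.7945,0.4294
22,-0.7522,-0.7613,-0.5360,0.0995,0.1497,0.0325,-0.0652,-0.2571,0.5687,2.6889,1.7505,0.4267
23,-0.7506,-0.7589,-0.5358,0.1070,0.1642,0.0325,-0.0648,-0.2571,0.5689,2.6916,1.7122,0.4247
24,-0.7489,-0.7564,-0.5356,0.1116,0.1736,0.0324,-0.0643,-0.2570,0.5692,2.6937,1.6787,0.4232
25,-0.7472,-0.7537,-0.5354,0.1138,0.1790,0.0323,-0.0639,-0.2570,0.5695,2.6953,1.6494,0.4221
26,-0.7454,-0.7510,-0.5352,0.1143,0.1812,0.0323,-0.0634,-0.2570,0.5698,2.6964,1.6235,0.4213
27,-0.7436,-0.7482,-0.5349,0.1133,0.1811,0.0323,-0.0629,-0.2570,0.5701,2.6971,1.6007,0.4207
28,-0.7419,-0.7455,-0.5347,0.1114,0.1791,0.0322,-0.0624,-0.2569,0.5704,2.6973,1.5803,0.4202
29,-0.7402,-0.7428,-0.5345,0.1086,0.1757,0.0322,-0.0619,-0.2569,0.5707,2.6971,1.5621,0.4199
30,-0.7385,-0.7402,-0.5343,0.1054,0.1712,0.0322,-0.0614,-0.2569,0.5710,2.6967,1.5457,0.4197
31,-0.7369,-0.7377,-0.5341,0.1017,0.1661,0.0322,-0.0609,-0.2569,0.5713,2.6959,1.5310,0.4195
32,-0.7354,-0.7352,-0.5338,0.0979,0.1604,0.0323,-0.0604,-0.2569,0.5715,2.6950,1.5176,0.4193
33,-0.7339,-0.7328,-0.5336,0.0938,0.1544,0.0323,-0.0600,-0.2569,0.5718,2.6938,1.5055,0.4192
34,-0.7325,-0.7305,-0.5334,0.0897,0.1482,0.0323,-0.0596,-0.2569,0.5720,2.6925,1.4944,0.4191
35,-0.7311,-0.7283,-0.5332,0.0856,0.1420,0.0323,-0.0591,-0.2569,0.5723,2.6911,1.4842,0.4190
36,-0.7298,-0.7262,-0.5330,0.0816,0.1357,0.0323,-0.0587,-0.2569,0.5725,2.6896,1.4749,0.4189
37,-0.7285,-0.7242,-0.5327,0.0776,0.1295,0.0323,-0.0584,-0.2569,0.5727,2.6880,1.4663,0.4188
38,-0.7273,-0.7222,-0.5325,0.0737,0.1234,0.0323,-0.0580,-0.2569,0.5729,2.6863,1.4583,0.4187
39,-0.7262,-0.7204,-0.5323,0.0699,0.1175,0.0323,-0.0576,-0.2569,0.5731,2.6847,1.4509,0.4185
40,-0.7251,-0.7187,-0.5321,0.0662,0.1117,0.0323,-0.0573,-0.2569,0.5733,2.6830,1.4441,0.4184
41,-0.7241,-0.7170,-0.5319,0.0627,0.1062,0.0323,-0.0570,-0.2569,0.5734,2.6814,1.4377,0.4183
42,-0.7231,-0.7154,-0.5317,0.0593,0.1008,0.0323,-0.0567,-0.2569,0.5736,18.2102,-15.0770,0.4325
43,-0.7225,-0.7220,-0.5448,0.0164,-0.9717,-1.6919,-0.0593,-0.2560,0.5731,-0.6928,4.9917,0.3870
44,-0.7225,-0.7348,-0.5647,-0.0149,-0.7347,-0.9884,-0.0639,-0.2543,0.5722,-0.2406,4.4744,0.3561
45,-0.7228,-0.7443,-0.5759,-0.0223,-0.5371,-0.5305,-0.0672,-0.2527,0.5717,0.1466,4.0337,0.3354
46,-0.7231,-0.7511,-0.5815,-0.0192,-0.3748,-0.2269,-0.0695,-0.2512,0.5714,0.4826,3.6575,0.3228
47,-0.7234,-0.7557,-0.5833,-0.0113,-0.2427,-0.0269,-0.0710,-0.2500,0.5713,0.7750,3.3361,0.3164
48,-0.7234,-0.7585,-0.5831,0.0146,-0.1277,0.0193,-0.0720,-0.2491,0.5714,1.0330,3.0611,0.3293
49,-0.7230,-0.7598,-0.5829,0.0337,-0.0402,0.0349,-0.0725,-0.2484,0.5715,1.2636,2.8259,0.3472
50,-0.7223,-0.7598,-0.5826,0.0480,0.0263,0.0326,-0.0726,-0.2480,0.5717,1.4634,2.6269,0.3661
51,-0.7215,-0.7591,-0.5823,0.0563,0.0744,0.0283,-0.0726,-0.2478,0.5718,1.6354,2.4596,0.3837
52,-0.7206,-0.7577,-0.5820,0.0606,0.1100,0.0280,-0.0723,-0.2478,0.5720,1.7834,2.3160,0.3987
53,-0.7196,-0.7558,-0.5818,0.0629,0.1363,0.0272,-0.0719,-0.2479,0.5722,,,
# final q (rad): -0.7196 -0.7558 -0.5818


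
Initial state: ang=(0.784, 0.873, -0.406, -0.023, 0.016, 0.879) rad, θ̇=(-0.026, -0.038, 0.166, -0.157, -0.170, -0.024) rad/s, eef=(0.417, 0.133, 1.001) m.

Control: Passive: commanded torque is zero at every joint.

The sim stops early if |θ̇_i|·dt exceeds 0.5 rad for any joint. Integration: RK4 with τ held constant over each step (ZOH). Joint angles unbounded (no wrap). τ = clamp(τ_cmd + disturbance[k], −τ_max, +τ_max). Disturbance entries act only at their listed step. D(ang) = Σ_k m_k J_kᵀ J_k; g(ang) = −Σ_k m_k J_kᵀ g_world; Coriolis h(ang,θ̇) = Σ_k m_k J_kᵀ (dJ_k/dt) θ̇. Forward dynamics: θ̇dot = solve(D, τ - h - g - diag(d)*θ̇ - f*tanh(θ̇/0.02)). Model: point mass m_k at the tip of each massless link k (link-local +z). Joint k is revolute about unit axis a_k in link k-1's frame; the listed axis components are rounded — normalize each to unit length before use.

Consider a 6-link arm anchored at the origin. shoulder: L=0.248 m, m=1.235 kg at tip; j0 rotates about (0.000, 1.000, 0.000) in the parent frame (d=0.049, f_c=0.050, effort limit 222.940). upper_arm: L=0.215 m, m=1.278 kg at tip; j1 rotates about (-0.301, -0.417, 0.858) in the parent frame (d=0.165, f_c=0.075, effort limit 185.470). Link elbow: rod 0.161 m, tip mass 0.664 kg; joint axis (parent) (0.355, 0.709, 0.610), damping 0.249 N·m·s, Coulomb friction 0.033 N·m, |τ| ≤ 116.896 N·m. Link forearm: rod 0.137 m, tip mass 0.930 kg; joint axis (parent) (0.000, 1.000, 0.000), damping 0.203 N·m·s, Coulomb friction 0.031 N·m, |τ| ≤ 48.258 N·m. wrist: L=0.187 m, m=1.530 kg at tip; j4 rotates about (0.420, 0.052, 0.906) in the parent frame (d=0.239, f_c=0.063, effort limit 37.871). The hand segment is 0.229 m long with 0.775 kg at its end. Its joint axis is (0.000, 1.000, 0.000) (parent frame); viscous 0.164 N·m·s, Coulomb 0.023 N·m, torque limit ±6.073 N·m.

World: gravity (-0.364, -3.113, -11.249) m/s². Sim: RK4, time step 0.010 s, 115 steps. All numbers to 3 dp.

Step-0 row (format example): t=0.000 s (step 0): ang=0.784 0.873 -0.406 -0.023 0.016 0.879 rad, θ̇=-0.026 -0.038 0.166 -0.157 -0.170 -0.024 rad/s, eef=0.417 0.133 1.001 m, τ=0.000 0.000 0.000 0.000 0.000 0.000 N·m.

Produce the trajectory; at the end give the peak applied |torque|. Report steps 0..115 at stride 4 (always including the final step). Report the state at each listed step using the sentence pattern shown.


t=0.040 s (step 4): ang=0.810 0.909 -0.460 0.011 0.014 0.893 rad, θ̇=1.246 1.602 -2.665 1.561 -0.057 0.826 rad/s, eef=0.418 0.130 0.994 m, τ=0.000 0.000 0.000 0.000 0.000 0.000 N·m.
t=0.080 s (step 8): ang=0.877 0.983 -0.608 0.085 0.014 0.948 rad, θ̇=2.017 1.913 -4.551 1.932 0.034 1.913 rad/s, eef=0.424 0.117 0.972 m, τ=0.000 0.000 0.000 0.000 0.000 0.000 N·m.
t=0.120 s (step 12): ang=0.969 1.057 -0.810 0.149 0.017 1.046 rad, θ̇=2.612 1.831 -5.382 1.126 0.110 2.962 rad/s, eef=0.435 0.090 0.936 m, τ=0.000 0.000 0.000 0.000 0.000 0.000 N·m.
t=0.160 s (step 16): ang=1.087 1.133 -1.029 0.168 0.021 1.178 rad, θ̇=3.281 1.986 -5.484 -0.173 0.118 3.488 rad/s, eef=0.448 0.048 0.887 m, τ=0.000 0.000 0.000 0.000 0.000 0.000 N·m.
t=0.200 s (step 20): ang=1.233 1.220 -1.243 0.135 0.025 1.315 rad, θ̇=4.041 2.398 -5.159 -1.520 0.045 3.275 rad/s, eef=0.460 -0.005 0.823 m, τ=0.000 0.000 0.000 0.000 0.000 0.000 N·m.
t=0.240 s (step 24): ang=1.411 1.326 -1.436 0.046 0.026 1.431 rad, θ̇=4.868 2.918 -4.389 -2.905 0.032 2.434 rad/s, eef=0.469 -0.068 0.746 m, τ=0.000 0.000 0.000 0.000 0.000 0.000 N·m.
t=0.280 s (step 28): ang=1.623 1.453 -1.587 -0.097 0.029 1.503 rad, θ̇=5.757 3.406 -3.094 -4.227 0.135 1.113 rad/s, eef=0.476 -0.137 0.653 m, τ=0.000 0.000 0.000 0.000 0.000 0.000 N·m.
t=0.320 s (step 32): ang=1.872 1.594 -1.673 -0.290 0.037 1.516 rad, θ̇=6.678 3.573 -1.009 -5.444 0.215 -0.493 rad/s, eef=0.481 -0.212 0.543 m, τ=0.000 0.000 0.000 0.000 0.000 0.000 N·m.
t=0.360 s (step 36): ang=2.157 1.728 -1.657 -0.526 0.043 1.460 rad, θ̇=7.522 2.984 1.915 -6.220 0.106 -2.428 rad/s, eef=0.485 -0.292 0.415 m, τ=0.000 0.000 0.000 0.000 0.000 0.000 N·m.
t=0.400 s (step 40): ang=2.470 1.820 -1.517 -0.771 0.047 1.311 rad, θ̇=8.068 1.481 5.001 -5.686 0.157 -5.210 rad/s, eef=0.491 -0.377 0.265 m, τ=0.000 0.000 0.000 0.000 0.000 0.000 N·m.
t=0.440 s (step 44): ang=2.794 1.845 -1.277 -0.941 0.064 1.021 rad, θ̇=8.049 -0.118 6.541 -2.131 0.679 -9.596 rad/s, eef=0.499 -0.467 0.088 m, τ=0.000 0.000 0.000 0.000 0.000 0.000 N·m.
t=0.480 s (step 48): ang=3.105 1.837 -1.040 -0.874 0.048 0.528 rad, θ̇=7.308 0.317 4.792 6.336 -3.021 -14.881 rad/s, eef=0.504 -0.556 -0.129 m, τ=0.000 0.000 0.000 0.000 0.000 0.000 N·m.
t=0.520 s (step 52): ang=3.358 1.926 -0.922 -0.385 -0.114 -0.129 rad, θ̇=4.862 4.902 1.730 17.941 -5.002 -16.628 rad/s, eef=0.495 -0.601 -0.389 m, τ=0.000 0.000 0.000 0.000 0.000 0.000 N·m.
t=0.560 s (step 56): ang=3.464 2.388 -0.455 0.229 -0.446 -0.487 rad, θ̇=2.068 23.592 34.369 3.765 -4.795 4.257 rad/s, eef=0.427 -0.565 -0.707 m, τ=0.000 0.000 0.000 0.000 0.000 0.000 N·m.
t=0.600 s (step 60): ang=3.578 2.804 0.489 -0.263 0.236 -0.349 rad, θ̇=1.556 -1.732 4.664 -13.121 26.315 0.101 rad/s, eef=0.210 -0.370 -0.986 m, τ=0.000 0.000 0.000 0.000 0.000 0.000 N·m.
t=0.640 s (step 64): ang=3.643 2.486 0.521 -0.690 1.207 -0.457 rad, θ̇=2.105 -11.494 1.371 -6.929 15.137 -5.566 rad/s, eef=-0.034 -0.125 -1.044 m, τ=0.000 0.000 0.000 0.000 0.000 0.000 N·m.
t=0.680 s (step 68): ang=3.717 1.976 0.563 -0.730 1.531 -0.647 rad, θ̇=1.082 -14.481 -0.608 4.559 5.051 -3.024 rad/s, eef=-0.260 0.047 -1.002 m, τ=0.000 0.000 0.000 0.000 0.000 0.000 N·m.
t=0.720 s (step 72): ang=3.688 1.279 0.402 -0.290 1.738 -0.584 rad, θ̇=-3.008 -19.311 -7.021 19.338 1.728 10.011 rad/s, eef=-0.453 0.167 -0.943 m, τ=0.000 0.000 0.000 0.000 0.000 0.000 N·m.
t=0.760 s (step 76): ang=3.540 0.776 0.633 0.240 1.008 -0.197 rad, θ̇=-3.006 -7.769 16.940 -0.340 -21.263 4.234 rad/s, eef=-0.597 0.266 -0.850 m, τ=0.000 0.000 0.000 0.000 0.000 0.000 N·m.
t=0.800 s (step 80): ang=3.517 0.596 1.131 0.167 0.533 -0.028 rad, θ̇=1.237 -2.480 6.825 -0.299 -4.413 3.896 rad/s, eef=-0.690 0.344 -0.690 m, τ=0.000 0.000 0.000 0.000 0.000 0.000 N·m.
t=0.840 s (step 84): ang=3.599 0.525 1.268 0.214 0.495 0.101 rad, θ̇=2.588 -1.378 0.951 2.315 0.622 2.616 rad/s, eef=-0.748 0.390 -0.523 m, τ=0.000 0.000 0.000 0.000 0.000 0.000 N·m.
t=0.880 s (step 88): ang=3.712 0.480 1.255 0.317 0.523 0.195 rad, θ̇=2.970 -0.930 -1.256 2.545 0.585 2.260 rad/s, eef=-0.783 0.410 -0.381 m, τ=0.000 0.000 0.000 0.000 0.000 0.000 N·m.
t=0.920 s (step 92): ang=3.830 0.448 1.184 0.406 0.536 0.288 rad, θ̇=2.860 -0.680 -2.128 1.812 0.066 2.417 rad/s, eef=-0.807 0.413 -0.268 m, τ=0.000 0.000 0.000 0.000 0.000 0.000 N·m.
t=0.960 s (step 96): ang=3.937 0.423 1.093 0.459 0.536 0.390 rad, θ̇=2.436 -0.624 -2.313 0.777 0.091 2.645 rad/s, eef=-0.828 0.401 -0.182 m, τ=0.000 0.000 0.000 0.000 0.000 0.000 N·m.
t=1.000 s (step 100): ang=4.022 0.394 1.004 0.473 0.532 0.496 rad, θ̇=1.814 -0.810 -2.132 -0.075 -0.091 2.665 rad/s, eef=-0.851 0.378 -0.120 m, τ=0.000 0.000 0.000 0.000 0.000 0.000 N·m.
t=1.040 s (step 104): ang=4.081 0.356 0.924 0.457 0.526 0.599 rad, θ̇=1.120 -1.105 -1.848 -0.679 -0.160 2.426 rad/s, eef=-0.875 0.345 -0.080 m, τ=0.000 0.000 0.000 0.000 0.000 0.000 N·m.
t=1.080 s (step 108): ang=4.112 0.305 0.856 0.421 0.520 0.688 rad, θ̇=0.423 -1.444 -1.524 -1.107 -0.147 1.993 rad/s, eef=-0.902 0.301 -0.061 m, τ=0.000 0.000 0.000 0.000 0.000 0.000 N·m.
t=1.120 s (step 112): ang=4.115 0.241 0.800 0.371 0.515 0.756 rad, θ̇=-0.217 -1.775 -1.316 -1.339 -0.118 1.411 rad/s, eef=-0.929 0.248 -0.062 m, τ=0.000 0.000 0.000 0.000 0.000 0.000 N·m.
t=1.150 s (step 115): ang=4.102 0.184 0.762 0.330 0.511 0.791 rad, θ̇=-0.634 -2.005 -1.274 -1.421 -0.124 0.912 rad/s, eef=-0.950 0.201 -0.076 m.
max |τ| (N·m): 0.000


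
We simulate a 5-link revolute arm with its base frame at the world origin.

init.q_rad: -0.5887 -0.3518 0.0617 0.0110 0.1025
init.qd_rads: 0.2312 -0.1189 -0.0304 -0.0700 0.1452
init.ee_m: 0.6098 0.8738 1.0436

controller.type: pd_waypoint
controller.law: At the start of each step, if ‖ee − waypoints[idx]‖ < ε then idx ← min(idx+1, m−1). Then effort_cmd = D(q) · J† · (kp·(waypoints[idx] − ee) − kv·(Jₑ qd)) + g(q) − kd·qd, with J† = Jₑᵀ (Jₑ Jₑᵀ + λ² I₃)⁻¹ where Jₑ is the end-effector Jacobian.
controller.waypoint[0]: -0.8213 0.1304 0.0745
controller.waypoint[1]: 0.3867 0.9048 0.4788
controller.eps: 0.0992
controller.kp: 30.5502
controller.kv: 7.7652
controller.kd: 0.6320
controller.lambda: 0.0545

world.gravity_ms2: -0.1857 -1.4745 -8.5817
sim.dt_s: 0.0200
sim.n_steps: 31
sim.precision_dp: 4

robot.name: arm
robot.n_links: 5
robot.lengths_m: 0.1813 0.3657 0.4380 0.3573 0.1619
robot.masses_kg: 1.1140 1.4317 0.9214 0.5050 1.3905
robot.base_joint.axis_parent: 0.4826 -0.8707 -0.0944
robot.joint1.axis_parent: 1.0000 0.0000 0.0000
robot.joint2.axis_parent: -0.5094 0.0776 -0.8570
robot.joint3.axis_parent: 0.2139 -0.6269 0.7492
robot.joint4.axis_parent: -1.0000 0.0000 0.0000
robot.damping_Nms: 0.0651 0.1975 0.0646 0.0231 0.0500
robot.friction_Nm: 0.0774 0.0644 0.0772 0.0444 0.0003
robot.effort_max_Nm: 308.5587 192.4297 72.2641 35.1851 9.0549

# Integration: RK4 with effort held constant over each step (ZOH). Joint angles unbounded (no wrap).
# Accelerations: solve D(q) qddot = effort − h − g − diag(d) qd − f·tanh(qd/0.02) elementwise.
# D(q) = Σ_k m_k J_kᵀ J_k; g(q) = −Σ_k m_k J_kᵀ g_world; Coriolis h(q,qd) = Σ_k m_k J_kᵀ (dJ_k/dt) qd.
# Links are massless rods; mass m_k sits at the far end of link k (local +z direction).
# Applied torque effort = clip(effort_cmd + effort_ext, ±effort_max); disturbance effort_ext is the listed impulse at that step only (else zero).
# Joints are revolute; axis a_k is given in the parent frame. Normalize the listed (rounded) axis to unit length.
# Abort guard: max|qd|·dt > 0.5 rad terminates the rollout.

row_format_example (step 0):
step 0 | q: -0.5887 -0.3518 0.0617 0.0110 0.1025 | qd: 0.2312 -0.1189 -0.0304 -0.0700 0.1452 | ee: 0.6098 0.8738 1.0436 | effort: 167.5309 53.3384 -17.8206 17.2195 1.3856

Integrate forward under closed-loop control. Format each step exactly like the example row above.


step 1 | q: -0.5687 -0.3466 0.0897 -0.0182 0.1495 | qd: 1.7851 0.6648 3.0446 -2.6481 4.5891 | ee: 0.6002 0.8745 1.0456 | effort: 190.7294 71.2862 -25.7942 18.5463 -1.8059
step 2 | q: -0.5134 -0.3261 0.1981 -0.0899 0.2626 | qd: 3.8028 1.4726 8.5441 -3.7428 6.8481 | ee: 0.5805 0.8717 1.0464 | effort: 192.9303 55.7346 -28.9448 18.2890 -2.7271
step 3 | q: -0.4147 -0.3032 0.4000 -0.1661 0.4303 | qd: 6.1411 0.9416 12.7351 -2.8343 9.6277 | ee: 0.5496 0.8565 1.0441 | effort: 128.2952 6.6750 -22.5078 14.8847 -3.5338
step 4 | q: -0.2763 -0.3057 0.6486 -0.2136 0.6295 | qd: 7.7964 -1.0304 13.1110 -1.3493 9.8374 | ee: 0.5053 0.8240 1.0397 | effort: 62.4630 -26.8156 -15.6235 11.9018 -2.9976
step 5 | q: -0.1129 -0.3486 0.8853 -0.2350 0.8244 | qd: 8.6638 -3.1300 11.3224 -0.5086 9.2735 | ee: 0.4475 0.7794 1.0367 | effort: 16.6597 -41.3961 -10.6182 10.3389 -2.5265
step 6 | q: 0.0639 -0.4281 1.0862 -0.2412 1.0030 | qd: 9.1514 -4.7730 9.2647 0.0495 8.2834 | ee: 0.3771 0.7298 1.0352 | effort: -13.2328 -45.8742 -7.1101 9.3818 -2.1045
step 7 | q: 0.2493 -0.5354 1.2472 -0.2379 1.1591 | qd: 9.5088 -5.9469 7.1475 0.3769 7.0851 | ee: 0.2965 0.6809 1.0335 | effort: -31.6771 -45.6086 -4.4008 8.7174 -1.6919
step 8 | q: 0.4421 -0.6619 1.3670 -0.2291 1.2894 | qd: 9.8779 -6.7017 4.9852 0.5493 5.7743 | ee: 0.2084 0.6361 1.0294 | effort: -41.6639 -43.3940 -2.1401 8.1714 -1.2457
step 9 | q: 0.6433 -0.7999 1.4436 -0.2175 1.3931 | qd: 10.3197 -7.0930 2.7301 0.6143 4.5047 | ee: 0.1164 0.5968 1.0208 | effort: -45.5471 -40.7037 -0.1473 7.6671 -0.8196
step 10 | q: 0.8546 -0.9427 1.4749 -0.2046 1.4727 | qd: 10.8350 -7.1651 0.3949 0.6576 3.4513 | ee: 0.0239 0.5629 1.0065 | effort: -45.3490 -38.1098 1.6619 7.1136 -0.5135
step 11 | q: 1.0766 -1.0842 1.4600 -0.1899 1.5342 | qd: 11.3532 -6.9471 -1.8907 0.8005 2.7689 | ee: -0.0661 0.5335 0.9863 | effort: -42.7382 -35.5219 3.2845 6.4025 -0.4269
step 12 | q: 1.3076 -1.2185 1.4018 -0.1709 1.5866 | qd: 11.6556 -6.4173 -3.8773 1.0753 2.5910 | ee: -0.1515 0.5071 0.9607 | effort: -39.1773 -32.9426 4.6835 5.5382 -0.6433
step 13 | q: 1.5399 -1.3388 1.3107 -0.1451 1.6397 | qd: 11.4056 -5.5127 -5.0791 1.4715 2.8512 | ee: -0.2310 0.4826 0.9309 | effort: -35.8003 -31.1604 5.6077 4.6540 -1.0992
step 14 | q: 1.7592 -1.4370 1.2072 -0.1116 1.6997 | qd: 10.3281 -4.2085 -5.0353 1.8481 3.2212 | ee: -0.3044 0.4591 0.8985 | effort: -33.1992 -31.0888 5.7336 3.9955 -1.5596
step 15 | q: 1.9497 -1.5066 1.1165 -0.0730 1.7646 | qd: 8.5598 -2.6744 -3.8350 1.9763 3.2894 | ee: -0.3725 0.4361 0.8651 | effort: -31.4619 -32.5569 5.0361 3.7689 -1.7605
step 16 | q: 2.1026 -1.5463 1.0551 -0.0356 1.8270 | qd: 6.6456 -1.2590 -2.2176 1.7291 2.9562 | ee: -0.4361 0.4132 0.8316 | effort: -30.4756 -34.6086 3.9292 3.9950 -1.6652
step 17 | q: 2.2198 -1.5611 1.0240 -0.0060 1.8808 | qd: 5.0503 -0.2155 -0.8740 1.2098 2.4346 | ee: -0.4956 0.3904 0.7983 | effort: -30.0338 -36.4826 2.8709 4.4958 -1.4368
step 18 | q: 2.3095 -1.5590 1.0154 0.0124 1.9241 | qd: 3.9198 0.4214 -0.0114 0.6344 1.9215 | ee: -0.5513 0.3678 0.7649 | effort: -29.9153 -37.8954 2.0407 5.0512 -1.2100
step 19 | q: 2.3804 -1.5472 1.0200 0.0200 1.9581 | qd: 3.1787 0.7484 0.4557 0.1265 1.4976 | ee: -0.6029 0.3455 0.7313 | effort: -29.9750 -38.9037 1.4353 5.5502 -1.0344
step 20 | q: 2.4392 -1.5308 1.0319 0.0194 1.9846 | qd: 2.7044 0.8966 0.7375 -0.1674 1.1683 | ee: -0.6503 0.3240 0.6971 | effort: -30.0414 -39.4883 0.9207 5.8813 -0.9102
step 21 | q: 2.4901 -1.5124 1.0483 0.0142 2.0055 | qd: 2.3936 0.9349 0.8981 -0.3387 0.9368 | ee: -0.6935 0.3033 0.6625 | effort: -30.1319 -39.8238 0.4631 6.1220 -0.8399
step 22 | q: 2.5359 -1.4940 1.0671 0.0063 2.0226 | qd: 2.1852 0.9055 0.9806 -0.4389 0.7804 | ee: -0.7324 0.2837 0.6277 | effort: -30.2382 -39.9990 0.0445 6.3106 -0.8063
step 23 | q: 2.5781 -1.4766 1.0870 -0.0030 2.0371 | qd: 2.0425 0.8360 1.0175 -0.4876 0.6764 | ee: -0.7671 0.2651 0.5927 | effort: -30.3345 -40.0436 -0.3489 6.4571 -0.7928
step 24 | q: 2.6179 -1.4608 1.1074 -0.0130 2.0498 | qd: 1.9417 0.7435 1.0263 -0.5018 0.6091 | ee: -0.7978 0.2478 0.5580 | effort: -30.4014 -39.9757 -0.7232 6.5695 -0.7891
step 25 | q: 2.6560 -1.4470 1.1278 -0.0230 2.0615 | qd: 1.8674 0.6386 1.0169 -0.4938 0.5676 | ee: -0.8248 0.2316 0.5236 | effort: -30.4238 -39.8061 -1.0804 6.6527 -0.7885
step 26 | q: 2.6927 -1.4353 1.1479 -0.0328 2.0726 | qd: 1.8097 0.5283 0.9949 -0.4719 0.5444 | ee: -0.8482 0.2168 0.4900 | effort: -30.3903 -39.5415 -1.4208 6.7095 -0.7869
step 27 | q: 2.7284 -1.4259 1.1674 -0.0420 2.0834 | qd: 1.7621 0.4172 0.9635 -0.4414 0.5342 | ee: -0.8684 0.2031 0.4573 | effort: -30.2936 -39.1882 -1.7436 6.7412 -0.7820
step 28 | q: 2.7632 -1.4186 1.1863 -0.0505 2.0940 | qd: 1.7205 0.3081 0.9248 -0.4058 0.5335 | ee: -0.8856 0.1906 0.4257 | effort: -30.1296 -38.7522 -2.0476 6.7488 -0.7728
step 29 | q: 2.7973 -1.4135 1.2043 -0.0583 2.1047 | qd: 1.6821 0.2032 0.8800 -0.3675 0.5394 | ee: -0.9001 0.1794 0.3954 | effort: -29.8975 -38.2408 -2.3315 6.7334 -0.7588
step 30 | q: 2.8305 -1.4105 1.2214 -0.0653 2.1156 | qd: 1.6451 0.1039 0.8302 -0.3281 0.5499 | ee: -0.9121 0.1692 0.3665 | effort: -29.5993 -37.6619 -2.5941 6.6962 -0.7402
step 31 | q: 2.8630 -1.4093 1.2374 -0.0716 2.1267 | qd: 1.6078 0.0118 0.7766 -0.2884 0.5638 | ee: -0.9219 0.1601 0.3392
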